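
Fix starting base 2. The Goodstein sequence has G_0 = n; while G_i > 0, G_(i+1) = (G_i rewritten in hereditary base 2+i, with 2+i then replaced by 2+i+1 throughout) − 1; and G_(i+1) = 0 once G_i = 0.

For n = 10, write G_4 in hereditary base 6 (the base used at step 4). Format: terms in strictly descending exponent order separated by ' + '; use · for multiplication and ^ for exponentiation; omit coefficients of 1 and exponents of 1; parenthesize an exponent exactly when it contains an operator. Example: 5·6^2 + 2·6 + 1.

5·6^6 + 5·6^5 + 5·6^4 + 5·6^3 + 5·6^2 + 5·6 + 5

G_0=10  [base 2] 2^(2 + 1) + 2  →[2↦3]→  3^(3 + 1) + 3 = 84  −1 ⇒ G_1=83
G_1=83  [base 3] 3^(3 + 1) + 2  →[3↦4]→  4^(4 + 1) + 2 = 1026  −1 ⇒ G_2=1025
G_2=1025  [base 4] 4^(4 + 1) + 1  →[4↦5]→  5^(5 + 1) + 1 = 15626  −1 ⇒ G_3=15625
G_3=15625  [base 5] 5^(5 + 1)  →[5↦6]→  6^(6 + 1) = 279936  −1 ⇒ G_4=279935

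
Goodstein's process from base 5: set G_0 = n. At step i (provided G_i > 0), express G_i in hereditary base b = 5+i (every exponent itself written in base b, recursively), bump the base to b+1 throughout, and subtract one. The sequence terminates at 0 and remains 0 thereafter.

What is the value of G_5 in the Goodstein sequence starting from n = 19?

19 —HB5→ 3·5 + 4 —bump→ 3·6 + 4 = 22 —(−1)→ 21
21 —HB6→ 3·6 + 3 —bump→ 3·7 + 3 = 24 —(−1)→ 23
23 —HB7→ 3·7 + 2 —bump→ 3·8 + 2 = 26 —(−1)→ 25
25 —HB8→ 3·8 + 1 —bump→ 3·9 + 1 = 28 —(−1)→ 27
27 —HB9→ 3·9 —bump→ 3·10 = 30 —(−1)→ 29
29 —HB10→ 2·10 + 9 —bump→ 2·11 + 9 = 31 —(−1)→ 30

29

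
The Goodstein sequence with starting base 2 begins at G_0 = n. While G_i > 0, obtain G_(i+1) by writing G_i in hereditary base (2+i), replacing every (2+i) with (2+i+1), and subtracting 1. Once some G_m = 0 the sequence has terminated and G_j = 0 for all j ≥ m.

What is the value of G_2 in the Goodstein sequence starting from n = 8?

553

(0) 8|_2 = 2^(2 + 1) ↦ 3^(3 + 1)|_3 = 81 ⇒ 80
(1) 80|_3 = 2·3^3 + 2·3^2 + 2·3 + 2 ↦ 2·4^4 + 2·4^2 + 2·4 + 2|_4 = 554 ⇒ 553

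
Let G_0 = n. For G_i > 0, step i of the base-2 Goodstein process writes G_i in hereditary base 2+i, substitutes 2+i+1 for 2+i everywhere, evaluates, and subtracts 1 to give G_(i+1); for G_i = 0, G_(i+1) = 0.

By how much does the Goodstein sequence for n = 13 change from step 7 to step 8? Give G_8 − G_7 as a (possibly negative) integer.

96513216470

13 —HB2→ 2^(2 + 1) + 2^2 + 1 —bump→ 3^(3 + 1) + 3^3 + 1 = 109 —(−1)→ 108
108 —HB3→ 3^(3 + 1) + 3^3 —bump→ 4^(4 + 1) + 4^4 = 1280 —(−1)→ 1279
1279 —HB4→ 4^(4 + 1) + 3·4^3 + 3·4^2 + 3·4 + 3 —bump→ 5^(5 + 1) + 3·5^3 + 3·5^2 + 3·5 + 3 = 16093 —(−1)→ 16092
16092 —HB5→ 5^(5 + 1) + 3·5^3 + 3·5^2 + 3·5 + 2 —bump→ 6^(6 + 1) + 3·6^3 + 3·6^2 + 3·6 + 2 = 280712 —(−1)→ 280711
280711 —HB6→ 6^(6 + 1) + 3·6^3 + 3·6^2 + 3·6 + 1 —bump→ 7^(7 + 1) + 3·7^3 + 3·7^2 + 3·7 + 1 = 5765999 —(−1)→ 5765998
5765998 —HB7→ 7^(7 + 1) + 3·7^3 + 3·7^2 + 3·7 —bump→ 8^(8 + 1) + 3·8^3 + 3·8^2 + 3·8 = 134219480 —(−1)→ 134219479
134219479 —HB8→ 8^(8 + 1) + 3·8^3 + 3·8^2 + 2·8 + 7 —bump→ 9^(9 + 1) + 3·9^3 + 3·9^2 + 2·9 + 7 = 3486786856 —(−1)→ 3486786855
3486786855 —HB9→ 9^(9 + 1) + 3·9^3 + 3·9^2 + 2·9 + 6 —bump→ 10^(10 + 1) + 3·10^3 + 3·10^2 + 2·10 + 6 = 100000003326 —(−1)→ 100000003325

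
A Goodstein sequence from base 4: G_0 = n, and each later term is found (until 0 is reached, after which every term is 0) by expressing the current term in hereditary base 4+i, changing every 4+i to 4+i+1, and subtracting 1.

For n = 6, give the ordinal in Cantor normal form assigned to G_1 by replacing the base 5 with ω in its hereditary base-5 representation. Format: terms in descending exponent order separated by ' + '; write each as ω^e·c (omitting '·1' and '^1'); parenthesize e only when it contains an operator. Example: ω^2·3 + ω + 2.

G_0 = 6. HB_4(6) = 4 + 2. Bump = 7. G_1 = 6.
G_1 = 6. HB_5(6) = 5 + 1. Bump = 7. G_2 = 6.

ω + 1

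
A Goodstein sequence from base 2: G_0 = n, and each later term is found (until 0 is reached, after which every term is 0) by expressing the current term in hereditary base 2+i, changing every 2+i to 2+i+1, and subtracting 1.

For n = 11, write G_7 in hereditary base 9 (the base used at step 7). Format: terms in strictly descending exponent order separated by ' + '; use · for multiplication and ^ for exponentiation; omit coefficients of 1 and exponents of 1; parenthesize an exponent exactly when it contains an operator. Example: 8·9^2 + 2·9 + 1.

(0) 11|_2 = 2^(2 + 1) + 2 + 1 ↦ 3^(3 + 1) + 3 + 1|_3 = 85 ⇒ 84
(1) 84|_3 = 3^(3 + 1) + 3 ↦ 4^(4 + 1) + 4|_4 = 1028 ⇒ 1027
(2) 1027|_4 = 4^(4 + 1) + 3 ↦ 5^(5 + 1) + 3|_5 = 15628 ⇒ 15627
(3) 15627|_5 = 5^(5 + 1) + 2 ↦ 6^(6 + 1) + 2|_6 = 279938 ⇒ 279937
(4) 279937|_6 = 6^(6 + 1) + 1 ↦ 7^(7 + 1) + 1|_7 = 5764802 ⇒ 5764801
(5) 5764801|_7 = 7^(7 + 1) ↦ 8^(8 + 1)|_8 = 134217728 ⇒ 134217727
(6) 134217727|_8 = 7·8^8 + 7·8^7 + 7·8^6 + 7·8^5 + 7·8^4 + 7·8^3 + 7·8^2 + 7·8 + 7 ↦ 7·9^9 + 7·9^7 + 7·9^6 + 7·9^5 + 7·9^4 + 7·9^3 + 7·9^2 + 7·9 + 7|_9 = 2749609303 ⇒ 2749609302

7·9^9 + 7·9^7 + 7·9^6 + 7·9^5 + 7·9^4 + 7·9^3 + 7·9^2 + 7·9 + 6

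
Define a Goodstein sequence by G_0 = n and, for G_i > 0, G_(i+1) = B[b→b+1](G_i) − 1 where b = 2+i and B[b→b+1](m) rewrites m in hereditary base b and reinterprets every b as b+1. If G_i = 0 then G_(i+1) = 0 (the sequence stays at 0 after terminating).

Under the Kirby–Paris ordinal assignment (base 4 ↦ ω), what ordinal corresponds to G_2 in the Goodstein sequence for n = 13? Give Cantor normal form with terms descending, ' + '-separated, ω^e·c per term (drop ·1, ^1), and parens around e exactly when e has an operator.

ω^(ω + 1) + ω^3·3 + ω^2·3 + ω·3 + 3

G_0 = 13. HB_2(13) = 2^(2 + 1) + 2^2 + 1. Bump = 109. G_1 = 108.
G_1 = 108. HB_3(108) = 3^(3 + 1) + 3^3. Bump = 1280. G_2 = 1279.
G_2 = 1279. HB_4(1279) = 4^(4 + 1) + 3·4^3 + 3·4^2 + 3·4 + 3. Bump = 16093. G_3 = 16092.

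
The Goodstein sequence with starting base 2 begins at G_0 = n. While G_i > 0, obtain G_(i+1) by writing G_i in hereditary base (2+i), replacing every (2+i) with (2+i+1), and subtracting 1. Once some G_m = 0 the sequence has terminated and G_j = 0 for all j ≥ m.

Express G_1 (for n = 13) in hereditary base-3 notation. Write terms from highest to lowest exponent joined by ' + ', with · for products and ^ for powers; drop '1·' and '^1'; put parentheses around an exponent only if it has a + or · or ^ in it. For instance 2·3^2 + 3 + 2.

(0) 13|_2 = 2^(2 + 1) + 2^2 + 1 ↦ 3^(3 + 1) + 3^3 + 1|_3 = 109 ⇒ 108
(1) 108|_3 = 3^(3 + 1) + 3^3 ↦ 4^(4 + 1) + 4^4|_4 = 1280 ⇒ 1279

3^(3 + 1) + 3^3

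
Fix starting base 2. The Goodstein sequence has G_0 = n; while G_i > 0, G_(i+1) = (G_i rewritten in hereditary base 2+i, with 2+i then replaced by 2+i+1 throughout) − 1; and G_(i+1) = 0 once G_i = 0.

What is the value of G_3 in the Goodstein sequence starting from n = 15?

G_0 = 15. HB_2(15) = 2^(2 + 1) + 2^2 + 2 + 1. Bump = 112. G_1 = 111.
G_1 = 111. HB_3(111) = 3^(3 + 1) + 3^3 + 3. Bump = 1284. G_2 = 1283.
G_2 = 1283. HB_4(1283) = 4^(4 + 1) + 4^4 + 3. Bump = 18753. G_3 = 18752.
G_3 = 18752. HB_5(18752) = 5^(5 + 1) + 5^5 + 2. Bump = 326594. G_4 = 326593.

18752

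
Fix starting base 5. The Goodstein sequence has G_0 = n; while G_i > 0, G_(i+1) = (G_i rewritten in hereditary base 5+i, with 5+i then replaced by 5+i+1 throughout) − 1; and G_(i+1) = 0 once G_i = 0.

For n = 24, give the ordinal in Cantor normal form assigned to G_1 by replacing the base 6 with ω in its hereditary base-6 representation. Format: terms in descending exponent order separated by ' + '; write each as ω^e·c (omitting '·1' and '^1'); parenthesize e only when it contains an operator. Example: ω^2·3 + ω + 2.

ω·4 + 3

G_0 = 24. HB_5(24) = 4·5 + 4. Bump = 28. G_1 = 27.
G_1 = 27. HB_6(27) = 4·6 + 3. Bump = 31. G_2 = 30.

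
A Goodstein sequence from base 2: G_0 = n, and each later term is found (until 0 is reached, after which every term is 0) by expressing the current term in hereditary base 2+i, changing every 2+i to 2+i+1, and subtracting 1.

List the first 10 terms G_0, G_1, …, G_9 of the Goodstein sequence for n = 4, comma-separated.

4, 26, 41, 60, 83, 109, 139, 173, 211, 253

G_0 = 4. HB_2(4) = 2^2. Bump = 27. G_1 = 26.
G_1 = 26. HB_3(26) = 2·3^2 + 2·3 + 2. Bump = 42. G_2 = 41.
G_2 = 41. HB_4(41) = 2·4^2 + 2·4 + 1. Bump = 61. G_3 = 60.
G_3 = 60. HB_5(60) = 2·5^2 + 2·5. Bump = 84. G_4 = 83.
G_4 = 83. HB_6(83) = 2·6^2 + 6 + 5. Bump = 110. G_5 = 109.
G_5 = 109. HB_7(109) = 2·7^2 + 7 + 4. Bump = 140. G_6 = 139.
G_6 = 139. HB_8(139) = 2·8^2 + 8 + 3. Bump = 174. G_7 = 173.
G_7 = 173. HB_9(173) = 2·9^2 + 9 + 2. Bump = 212. G_8 = 211.
G_8 = 211. HB_10(211) = 2·10^2 + 10 + 1. Bump = 254. G_9 = 253.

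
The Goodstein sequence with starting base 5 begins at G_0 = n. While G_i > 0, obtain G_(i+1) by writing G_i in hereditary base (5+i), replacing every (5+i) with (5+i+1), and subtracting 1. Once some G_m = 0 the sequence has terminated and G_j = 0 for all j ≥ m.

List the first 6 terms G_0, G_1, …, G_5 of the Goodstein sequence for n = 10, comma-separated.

10, 11, 11, 11, 11, 11

G_0=10  [base 5] 2·5  →[5↦6]→  2·6 = 12  −1 ⇒ G_1=11
G_1=11  [base 6] 6 + 5  →[6↦7]→  7 + 5 = 12  −1 ⇒ G_2=11
G_2=11  [base 7] 7 + 4  →[7↦8]→  8 + 4 = 12  −1 ⇒ G_3=11
G_3=11  [base 8] 8 + 3  →[8↦9]→  9 + 3 = 12  −1 ⇒ G_4=11
G_4=11  [base 9] 9 + 2  →[9↦10]→  10 + 2 = 12  −1 ⇒ G_5=11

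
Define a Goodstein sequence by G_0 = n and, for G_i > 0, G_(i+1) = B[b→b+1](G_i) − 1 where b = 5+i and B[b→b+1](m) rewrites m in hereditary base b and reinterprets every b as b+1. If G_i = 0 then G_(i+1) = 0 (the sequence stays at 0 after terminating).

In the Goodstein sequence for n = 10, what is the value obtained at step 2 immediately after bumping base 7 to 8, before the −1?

G_0=10  [base 5] 2·5  →[5↦6]→  2·6 = 12  −1 ⇒ G_1=11
G_1=11  [base 6] 6 + 5  →[6↦7]→  7 + 5 = 12  −1 ⇒ G_2=11
G_2=11  [base 7] 7 + 4  →[7↦8]→  8 + 4 = 12  −1 ⇒ G_3=11

12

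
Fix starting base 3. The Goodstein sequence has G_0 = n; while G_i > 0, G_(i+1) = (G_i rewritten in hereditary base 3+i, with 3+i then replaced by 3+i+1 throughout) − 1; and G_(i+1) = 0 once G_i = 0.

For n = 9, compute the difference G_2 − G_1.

9 —HB3→ 3^2 —bump→ 4^2 = 16 —(−1)→ 15
15 —HB4→ 3·4 + 3 —bump→ 3·5 + 3 = 18 —(−1)→ 17

2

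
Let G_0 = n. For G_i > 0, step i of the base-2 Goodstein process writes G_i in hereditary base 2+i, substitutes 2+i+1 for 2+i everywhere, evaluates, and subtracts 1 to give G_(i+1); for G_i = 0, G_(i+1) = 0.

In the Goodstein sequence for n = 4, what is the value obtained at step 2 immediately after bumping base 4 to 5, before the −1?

61

step 0: 4 = 2^2; sub 3 for 2: 3^3; = 27; G_1 = 27−1 = 26
step 1: 26 = 2·3^2 + 2·3 + 2; sub 4 for 3: 2·4^2 + 2·4 + 2; = 42; G_2 = 42−1 = 41
step 2: 41 = 2·4^2 + 2·4 + 1; sub 5 for 4: 2·5^2 + 2·5 + 1; = 61; G_3 = 61−1 = 60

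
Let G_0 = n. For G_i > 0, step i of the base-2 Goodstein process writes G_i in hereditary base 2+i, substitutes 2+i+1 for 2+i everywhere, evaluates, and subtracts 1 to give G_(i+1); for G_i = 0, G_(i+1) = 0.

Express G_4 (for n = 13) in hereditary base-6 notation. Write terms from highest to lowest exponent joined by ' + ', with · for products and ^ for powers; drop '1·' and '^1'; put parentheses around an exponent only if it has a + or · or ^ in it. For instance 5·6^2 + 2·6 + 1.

i=0: 13 = 2^(2 + 1) + 2^2 + 1 (b=2); 2→3: 3^(3 + 1) + 3^3 + 1 = 109; 109−1 = 108
i=1: 108 = 3^(3 + 1) + 3^3 (b=3); 3→4: 4^(4 + 1) + 4^4 = 1280; 1280−1 = 1279
i=2: 1279 = 4^(4 + 1) + 3·4^3 + 3·4^2 + 3·4 + 3 (b=4); 4→5: 5^(5 + 1) + 3·5^3 + 3·5^2 + 3·5 + 3 = 16093; 16093−1 = 16092
i=3: 16092 = 5^(5 + 1) + 3·5^3 + 3·5^2 + 3·5 + 2 (b=5); 5→6: 6^(6 + 1) + 3·6^3 + 3·6^2 + 3·6 + 2 = 280712; 280712−1 = 280711
i=4: 280711 = 6^(6 + 1) + 3·6^3 + 3·6^2 + 3·6 + 1 (b=6); 6→7: 7^(7 + 1) + 3·7^3 + 3·7^2 + 3·7 + 1 = 5765999; 5765999−1 = 5765998

6^(6 + 1) + 3·6^3 + 3·6^2 + 3·6 + 1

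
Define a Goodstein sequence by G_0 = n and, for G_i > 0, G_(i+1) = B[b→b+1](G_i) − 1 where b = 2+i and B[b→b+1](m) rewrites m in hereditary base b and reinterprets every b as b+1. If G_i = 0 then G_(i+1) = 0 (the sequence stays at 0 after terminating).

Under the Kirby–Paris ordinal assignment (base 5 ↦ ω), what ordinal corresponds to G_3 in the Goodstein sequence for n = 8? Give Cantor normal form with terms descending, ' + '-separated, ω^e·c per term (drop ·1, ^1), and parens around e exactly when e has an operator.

ω^ω·2 + ω^2·2 + ω·2

i=0: 8 = 2^(2 + 1) (b=2); 2→3: 3^(3 + 1) = 81; 81−1 = 80
i=1: 80 = 2·3^3 + 2·3^2 + 2·3 + 2 (b=3); 3→4: 2·4^4 + 2·4^2 + 2·4 + 2 = 554; 554−1 = 553
i=2: 553 = 2·4^4 + 2·4^2 + 2·4 + 1 (b=4); 4→5: 2·5^5 + 2·5^2 + 2·5 + 1 = 6311; 6311−1 = 6310
i=3: 6310 = 2·5^5 + 2·5^2 + 2·5 (b=5); 5→6: 2·6^6 + 2·6^2 + 2·6 = 93396; 93396−1 = 93395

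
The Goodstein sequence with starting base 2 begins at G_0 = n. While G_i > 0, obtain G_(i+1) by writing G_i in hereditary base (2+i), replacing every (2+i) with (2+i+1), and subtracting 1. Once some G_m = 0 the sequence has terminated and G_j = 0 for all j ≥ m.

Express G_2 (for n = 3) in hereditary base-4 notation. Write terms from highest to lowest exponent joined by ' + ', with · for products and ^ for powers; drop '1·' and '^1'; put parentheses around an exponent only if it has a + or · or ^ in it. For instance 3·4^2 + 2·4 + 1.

3

3 —HB2→ 2 + 1 —bump→ 3 + 1 = 4 —(−1)→ 3
3 —HB3→ 3 —bump→ 4 = 4 —(−1)→ 3
3 —HB4→ 3 —bump→ 3 = 3 —(−1)→ 2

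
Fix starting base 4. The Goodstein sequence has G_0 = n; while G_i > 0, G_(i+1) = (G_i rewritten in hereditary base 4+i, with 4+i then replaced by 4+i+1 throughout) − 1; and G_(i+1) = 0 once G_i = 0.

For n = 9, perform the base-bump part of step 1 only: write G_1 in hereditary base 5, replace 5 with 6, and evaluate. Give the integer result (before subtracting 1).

12

base 4: 9 = 2·4 + 1; at 5: 2·5 + 1 = 11; next = 10
base 5: 10 = 2·5; at 6: 2·6 = 12; next = 11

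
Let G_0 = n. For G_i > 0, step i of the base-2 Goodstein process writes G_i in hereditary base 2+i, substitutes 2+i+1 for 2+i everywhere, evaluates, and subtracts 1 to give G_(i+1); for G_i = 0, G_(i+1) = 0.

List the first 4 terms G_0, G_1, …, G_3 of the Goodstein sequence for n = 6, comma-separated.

[0] 6 ≡ 2^2 + 2 (base 2). Lift 3: 30. −1: 29.
[1] 29 ≡ 3^3 + 2 (base 3). Lift 4: 258. −1: 257.
[2] 257 ≡ 4^4 + 1 (base 4). Lift 5: 3126. −1: 3125.

6, 29, 257, 3125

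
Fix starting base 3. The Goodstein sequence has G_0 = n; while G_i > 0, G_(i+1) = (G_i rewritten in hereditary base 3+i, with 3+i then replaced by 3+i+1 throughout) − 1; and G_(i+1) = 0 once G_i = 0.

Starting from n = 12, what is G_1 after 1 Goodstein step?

19

(0) 12|_3 = 3^2 + 3 ↦ 4^2 + 4|_4 = 20 ⇒ 19
(1) 19|_4 = 4^2 + 3 ↦ 5^2 + 3|_5 = 28 ⇒ 27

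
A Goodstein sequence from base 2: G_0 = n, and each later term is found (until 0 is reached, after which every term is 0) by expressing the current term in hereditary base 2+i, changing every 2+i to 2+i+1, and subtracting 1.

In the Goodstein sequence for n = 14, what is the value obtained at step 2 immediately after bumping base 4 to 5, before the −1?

18751

base 2: 14 = 2^(2 + 1) + 2^2 + 2; at 3: 3^(3 + 1) + 3^3 + 3 = 111; next = 110
base 3: 110 = 3^(3 + 1) + 3^3 + 2; at 4: 4^(4 + 1) + 4^4 + 2 = 1282; next = 1281
base 4: 1281 = 4^(4 + 1) + 4^4 + 1; at 5: 5^(5 + 1) + 5^5 + 1 = 18751; next = 18750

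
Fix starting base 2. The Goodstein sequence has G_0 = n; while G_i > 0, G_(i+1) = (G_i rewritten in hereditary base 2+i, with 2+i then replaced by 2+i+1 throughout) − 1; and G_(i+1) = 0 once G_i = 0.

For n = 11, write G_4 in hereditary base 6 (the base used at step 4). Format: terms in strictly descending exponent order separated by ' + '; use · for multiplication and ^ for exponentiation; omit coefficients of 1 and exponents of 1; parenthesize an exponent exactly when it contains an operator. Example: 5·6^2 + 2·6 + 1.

base 2: 11 = 2^(2 + 1) + 2 + 1; at 3: 3^(3 + 1) + 3 + 1 = 85; next = 84
base 3: 84 = 3^(3 + 1) + 3; at 4: 4^(4 + 1) + 4 = 1028; next = 1027
base 4: 1027 = 4^(4 + 1) + 3; at 5: 5^(5 + 1) + 3 = 15628; next = 15627
base 5: 15627 = 5^(5 + 1) + 2; at 6: 6^(6 + 1) + 2 = 279938; next = 279937

6^(6 + 1) + 1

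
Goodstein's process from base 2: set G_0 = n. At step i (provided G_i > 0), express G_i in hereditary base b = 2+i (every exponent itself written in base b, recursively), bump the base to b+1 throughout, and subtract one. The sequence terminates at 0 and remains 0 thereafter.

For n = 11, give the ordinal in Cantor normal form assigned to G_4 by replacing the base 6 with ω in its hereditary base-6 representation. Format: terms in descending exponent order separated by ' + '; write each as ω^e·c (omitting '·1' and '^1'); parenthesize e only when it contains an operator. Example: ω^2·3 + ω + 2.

[0] 11 ≡ 2^(2 + 1) + 2 + 1 (base 2). Lift 3: 85. −1: 84.
[1] 84 ≡ 3^(3 + 1) + 3 (base 3). Lift 4: 1028. −1: 1027.
[2] 1027 ≡ 4^(4 + 1) + 3 (base 4). Lift 5: 15628. −1: 15627.
[3] 15627 ≡ 5^(5 + 1) + 2 (base 5). Lift 6: 279938. −1: 279937.
[4] 279937 ≡ 6^(6 + 1) + 1 (base 6). Lift 7: 5764802. −1: 5764801.

ω^(ω + 1) + 1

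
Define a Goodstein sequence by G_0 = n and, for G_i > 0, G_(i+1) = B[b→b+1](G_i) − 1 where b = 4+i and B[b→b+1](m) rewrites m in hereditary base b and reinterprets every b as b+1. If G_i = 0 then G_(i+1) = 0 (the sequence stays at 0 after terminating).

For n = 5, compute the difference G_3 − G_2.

-1

5 —HB4→ 4 + 1 —bump→ 5 + 1 = 6 —(−1)→ 5
5 —HB5→ 5 —bump→ 6 = 6 —(−1)→ 5
5 —HB6→ 5 —bump→ 5 = 5 —(−1)→ 4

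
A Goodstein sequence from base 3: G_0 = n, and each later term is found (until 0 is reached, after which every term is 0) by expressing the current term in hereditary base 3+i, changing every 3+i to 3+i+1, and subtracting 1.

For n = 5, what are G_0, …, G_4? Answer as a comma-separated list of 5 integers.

(0) 5|_3 = 3 + 2 ↦ 4 + 2|_4 = 6 ⇒ 5
(1) 5|_4 = 4 + 1 ↦ 5 + 1|_5 = 6 ⇒ 5
(2) 5|_5 = 5 ↦ 6|_6 = 6 ⇒ 5
(3) 5|_6 = 5 ↦ 5|_7 = 5 ⇒ 4

5, 5, 5, 5, 4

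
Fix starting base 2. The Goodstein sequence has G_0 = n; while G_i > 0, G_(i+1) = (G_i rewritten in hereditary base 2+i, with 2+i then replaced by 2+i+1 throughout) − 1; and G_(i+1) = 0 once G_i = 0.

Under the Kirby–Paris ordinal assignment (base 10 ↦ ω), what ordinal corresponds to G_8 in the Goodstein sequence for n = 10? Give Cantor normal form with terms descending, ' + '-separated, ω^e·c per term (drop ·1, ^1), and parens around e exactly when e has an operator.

ω^ω·5 + ω^5·5 + ω^4·5 + ω^3·5 + ω^2·5 + ω·5 + 1

G_0 = 10. HB_2(10) = 2^(2 + 1) + 2. Bump = 84. G_1 = 83.
G_1 = 83. HB_3(83) = 3^(3 + 1) + 2. Bump = 1026. G_2 = 1025.
G_2 = 1025. HB_4(1025) = 4^(4 + 1) + 1. Bump = 15626. G_3 = 15625.
G_3 = 15625. HB_5(15625) = 5^(5 + 1). Bump = 279936. G_4 = 279935.
G_4 = 279935. HB_6(279935) = 5·6^6 + 5·6^5 + 5·6^4 + 5·6^3 + 5·6^2 + 5·6 + 5. Bump = 4215755. G_5 = 4215754.
G_5 = 4215754. HB_7(4215754) = 5·7^7 + 5·7^5 + 5·7^4 + 5·7^3 + 5·7^2 + 5·7 + 4. Bump = 84073324. G_6 = 84073323.
G_6 = 84073323. HB_8(84073323) = 5·8^8 + 5·8^5 + 5·8^4 + 5·8^3 + 5·8^2 + 5·8 + 3. Bump = 1937434593. G_7 = 1937434592.
G_7 = 1937434592. HB_9(1937434592) = 5·9^9 + 5·9^5 + 5·9^4 + 5·9^3 + 5·9^2 + 5·9 + 2. Bump = 50000555552. G_8 = 50000555551.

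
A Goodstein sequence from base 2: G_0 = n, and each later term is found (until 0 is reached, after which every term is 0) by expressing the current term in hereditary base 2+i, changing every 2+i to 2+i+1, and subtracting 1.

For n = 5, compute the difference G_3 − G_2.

[0] 5 ≡ 2^2 + 1 (base 2). Lift 3: 28. −1: 27.
[1] 27 ≡ 3^3 (base 3). Lift 4: 256. −1: 255.
[2] 255 ≡ 3·4^3 + 3·4^2 + 3·4 + 3 (base 4). Lift 5: 468. −1: 467.

212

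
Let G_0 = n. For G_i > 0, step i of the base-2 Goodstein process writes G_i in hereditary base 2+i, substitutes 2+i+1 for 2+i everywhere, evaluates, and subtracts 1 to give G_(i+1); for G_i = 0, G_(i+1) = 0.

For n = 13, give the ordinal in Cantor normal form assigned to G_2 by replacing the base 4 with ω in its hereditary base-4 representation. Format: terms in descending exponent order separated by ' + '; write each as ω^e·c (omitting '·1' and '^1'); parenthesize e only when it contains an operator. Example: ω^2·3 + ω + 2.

ω^(ω + 1) + ω^3·3 + ω^2·3 + ω·3 + 3

13 —HB2→ 2^(2 + 1) + 2^2 + 1 —bump→ 3^(3 + 1) + 3^3 + 1 = 109 —(−1)→ 108
108 —HB3→ 3^(3 + 1) + 3^3 —bump→ 4^(4 + 1) + 4^4 = 1280 —(−1)→ 1279
1279 —HB4→ 4^(4 + 1) + 3·4^3 + 3·4^2 + 3·4 + 3 —bump→ 5^(5 + 1) + 3·5^3 + 3·5^2 + 3·5 + 3 = 16093 —(−1)→ 16092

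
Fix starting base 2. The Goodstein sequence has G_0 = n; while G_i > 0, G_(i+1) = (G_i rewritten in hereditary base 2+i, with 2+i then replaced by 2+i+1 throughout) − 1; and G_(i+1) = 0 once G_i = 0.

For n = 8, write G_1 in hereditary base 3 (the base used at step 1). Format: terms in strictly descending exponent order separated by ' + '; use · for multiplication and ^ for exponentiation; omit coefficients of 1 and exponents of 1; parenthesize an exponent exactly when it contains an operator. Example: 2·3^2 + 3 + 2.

2·3^3 + 2·3^2 + 2·3 + 2

G_0=8  [base 2] 2^(2 + 1)  →[2↦3]→  3^(3 + 1) = 81  −1 ⇒ G_1=80
G_1=80  [base 3] 2·3^3 + 2·3^2 + 2·3 + 2  →[3↦4]→  2·4^4 + 2·4^2 + 2·4 + 2 = 554  −1 ⇒ G_2=553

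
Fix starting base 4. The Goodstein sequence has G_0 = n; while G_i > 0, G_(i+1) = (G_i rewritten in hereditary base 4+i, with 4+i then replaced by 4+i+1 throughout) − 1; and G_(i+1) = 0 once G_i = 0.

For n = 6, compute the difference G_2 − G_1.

(0) 6|_4 = 4 + 2 ↦ 5 + 2|_5 = 7 ⇒ 6
(1) 6|_5 = 5 + 1 ↦ 6 + 1|_6 = 7 ⇒ 6

0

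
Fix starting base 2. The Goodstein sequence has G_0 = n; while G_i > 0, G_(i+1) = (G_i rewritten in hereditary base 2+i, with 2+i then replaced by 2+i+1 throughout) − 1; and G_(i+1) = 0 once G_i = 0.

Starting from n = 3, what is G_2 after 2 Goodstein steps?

3 —HB2→ 2 + 1 —bump→ 3 + 1 = 4 —(−1)→ 3
3 —HB3→ 3 —bump→ 4 = 4 —(−1)→ 3
3 —HB4→ 3 —bump→ 3 = 3 —(−1)→ 2

3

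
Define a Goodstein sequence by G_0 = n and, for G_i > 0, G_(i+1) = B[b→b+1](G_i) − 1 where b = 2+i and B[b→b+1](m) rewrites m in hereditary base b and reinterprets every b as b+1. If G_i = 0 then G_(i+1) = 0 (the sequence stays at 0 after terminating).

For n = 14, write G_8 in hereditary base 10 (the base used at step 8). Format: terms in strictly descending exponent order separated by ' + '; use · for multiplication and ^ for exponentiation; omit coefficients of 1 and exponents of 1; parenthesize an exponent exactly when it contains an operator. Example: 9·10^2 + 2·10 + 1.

14 —HB2→ 2^(2 + 1) + 2^2 + 2 —bump→ 3^(3 + 1) + 3^3 + 3 = 111 —(−1)→ 110
110 —HB3→ 3^(3 + 1) + 3^3 + 2 —bump→ 4^(4 + 1) + 4^4 + 2 = 1282 —(−1)→ 1281
1281 —HB4→ 4^(4 + 1) + 4^4 + 1 —bump→ 5^(5 + 1) + 5^5 + 1 = 18751 —(−1)→ 18750
18750 —HB5→ 5^(5 + 1) + 5^5 —bump→ 6^(6 + 1) + 6^6 = 326592 —(−1)→ 326591
326591 —HB6→ 6^(6 + 1) + 5·6^5 + 5·6^4 + 5·6^3 + 5·6^2 + 5·6 + 5 —bump→ 7^(7 + 1) + 5·7^5 + 5·7^4 + 5·7^3 + 5·7^2 + 5·7 + 5 = 5862841 —(−1)→ 5862840
5862840 —HB7→ 7^(7 + 1) + 5·7^5 + 5·7^4 + 5·7^3 + 5·7^2 + 5·7 + 4 —bump→ 8^(8 + 1) + 5·8^5 + 5·8^4 + 5·8^3 + 5·8^2 + 5·8 + 4 = 134404972 —(−1)→ 134404971
134404971 —HB8→ 8^(8 + 1) + 5·8^5 + 5·8^4 + 5·8^3 + 5·8^2 + 5·8 + 3 —bump→ 9^(9 + 1) + 5·9^5 + 5·9^4 + 5·9^3 + 5·9^2 + 5·9 + 3 = 3487116549 —(−1)→ 3487116548
3487116548 —HB9→ 9^(9 + 1) + 5·9^5 + 5·9^4 + 5·9^3 + 5·9^2 + 5·9 + 2 —bump→ 10^(10 + 1) + 5·10^5 + 5·10^4 + 5·10^3 + 5·10^2 + 5·10 + 2 = 100000555552 —(−1)→ 100000555551

10^(10 + 1) + 5·10^5 + 5·10^4 + 5·10^3 + 5·10^2 + 5·10 + 1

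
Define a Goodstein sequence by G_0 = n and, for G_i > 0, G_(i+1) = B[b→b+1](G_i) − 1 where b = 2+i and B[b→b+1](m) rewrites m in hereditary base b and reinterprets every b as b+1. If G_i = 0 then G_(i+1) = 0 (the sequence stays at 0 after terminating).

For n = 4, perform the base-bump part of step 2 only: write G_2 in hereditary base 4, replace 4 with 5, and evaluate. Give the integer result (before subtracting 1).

(0) 4|_2 = 2^2 ↦ 3^3|_3 = 27 ⇒ 26
(1) 26|_3 = 2·3^2 + 2·3 + 2 ↦ 2·4^2 + 2·4 + 2|_4 = 42 ⇒ 41
(2) 41|_4 = 2·4^2 + 2·4 + 1 ↦ 2·5^2 + 2·5 + 1|_5 = 61 ⇒ 60

61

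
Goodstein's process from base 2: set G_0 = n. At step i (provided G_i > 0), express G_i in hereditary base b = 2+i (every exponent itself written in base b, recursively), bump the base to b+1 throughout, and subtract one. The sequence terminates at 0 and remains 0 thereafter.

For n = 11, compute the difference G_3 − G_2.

14600

11 —HB2→ 2^(2 + 1) + 2 + 1 —bump→ 3^(3 + 1) + 3 + 1 = 85 —(−1)→ 84
84 —HB3→ 3^(3 + 1) + 3 —bump→ 4^(4 + 1) + 4 = 1028 —(−1)→ 1027
1027 —HB4→ 4^(4 + 1) + 3 —bump→ 5^(5 + 1) + 3 = 15628 —(−1)→ 15627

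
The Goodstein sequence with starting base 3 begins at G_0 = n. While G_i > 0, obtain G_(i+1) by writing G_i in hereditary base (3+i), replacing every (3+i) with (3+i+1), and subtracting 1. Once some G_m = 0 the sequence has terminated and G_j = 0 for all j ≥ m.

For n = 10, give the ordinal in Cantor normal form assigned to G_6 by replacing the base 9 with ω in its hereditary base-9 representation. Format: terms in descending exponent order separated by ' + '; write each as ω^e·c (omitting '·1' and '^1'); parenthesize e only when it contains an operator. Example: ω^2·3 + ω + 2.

i=0: 10 = 3^2 + 1 (b=3); 3→4: 4^2 + 1 = 17; 17−1 = 16
i=1: 16 = 4^2 (b=4); 4→5: 5^2 = 25; 25−1 = 24
i=2: 24 = 4·5 + 4 (b=5); 5→6: 4·6 + 4 = 28; 28−1 = 27
i=3: 27 = 4·6 + 3 (b=6); 6→7: 4·7 + 3 = 31; 31−1 = 30
i=4: 30 = 4·7 + 2 (b=7); 7→8: 4·8 + 2 = 34; 34−1 = 33
i=5: 33 = 4·8 + 1 (b=8); 8→9: 4·9 + 1 = 37; 37−1 = 36
i=6: 36 = 4·9 (b=9); 9→10: 4·10 = 40; 40−1 = 39

ω·4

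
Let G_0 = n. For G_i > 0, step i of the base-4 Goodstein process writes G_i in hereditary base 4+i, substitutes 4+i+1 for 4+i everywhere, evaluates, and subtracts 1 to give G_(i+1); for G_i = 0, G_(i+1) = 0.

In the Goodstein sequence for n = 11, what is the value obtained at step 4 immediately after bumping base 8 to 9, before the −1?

base 4: 11 = 2·4 + 3; at 5: 2·5 + 3 = 13; next = 12
base 5: 12 = 2·5 + 2; at 6: 2·6 + 2 = 14; next = 13
base 6: 13 = 2·6 + 1; at 7: 2·7 + 1 = 15; next = 14
base 7: 14 = 2·7; at 8: 2·8 = 16; next = 15
base 8: 15 = 8 + 7; at 9: 9 + 7 = 16; next = 15

16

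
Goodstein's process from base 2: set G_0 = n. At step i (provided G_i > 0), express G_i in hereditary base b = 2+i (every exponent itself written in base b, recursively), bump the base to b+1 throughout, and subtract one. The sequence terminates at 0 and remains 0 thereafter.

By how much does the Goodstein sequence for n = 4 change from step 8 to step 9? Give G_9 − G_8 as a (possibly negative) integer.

[0] 4 ≡ 2^2 (base 2). Lift 3: 27. −1: 26.
[1] 26 ≡ 2·3^2 + 2·3 + 2 (base 3). Lift 4: 42. −1: 41.
[2] 41 ≡ 2·4^2 + 2·4 + 1 (base 4). Lift 5: 61. −1: 60.
[3] 60 ≡ 2·5^2 + 2·5 (base 5). Lift 6: 84. −1: 83.
[4] 83 ≡ 2·6^2 + 6 + 5 (base 6). Lift 7: 110. −1: 109.
[5] 109 ≡ 2·7^2 + 7 + 4 (base 7). Lift 8: 140. −1: 139.
[6] 139 ≡ 2·8^2 + 8 + 3 (base 8). Lift 9: 174. −1: 173.
[7] 173 ≡ 2·9^2 + 9 + 2 (base 9). Lift 10: 212. −1: 211.
[8] 211 ≡ 2·10^2 + 10 + 1 (base 10). Lift 11: 254. −1: 253.

42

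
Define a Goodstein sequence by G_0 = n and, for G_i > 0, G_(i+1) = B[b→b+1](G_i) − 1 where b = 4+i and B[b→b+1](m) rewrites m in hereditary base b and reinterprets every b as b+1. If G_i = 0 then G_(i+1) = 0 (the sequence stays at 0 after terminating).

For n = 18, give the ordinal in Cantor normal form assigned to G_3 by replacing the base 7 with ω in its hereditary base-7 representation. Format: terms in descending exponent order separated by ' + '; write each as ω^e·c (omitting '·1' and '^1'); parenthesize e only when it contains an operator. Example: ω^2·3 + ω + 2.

G_0=18  [base 4] 4^2 + 2  →[4↦5]→  5^2 + 2 = 27  −1 ⇒ G_1=26
G_1=26  [base 5] 5^2 + 1  →[5↦6]→  6^2 + 1 = 37  −1 ⇒ G_2=36
G_2=36  [base 6] 6^2  →[6↦7]→  7^2 = 49  −1 ⇒ G_3=48
G_3=48  [base 7] 6·7 + 6  →[7↦8]→  6·8 + 6 = 54  −1 ⇒ G_4=53

ω·6 + 6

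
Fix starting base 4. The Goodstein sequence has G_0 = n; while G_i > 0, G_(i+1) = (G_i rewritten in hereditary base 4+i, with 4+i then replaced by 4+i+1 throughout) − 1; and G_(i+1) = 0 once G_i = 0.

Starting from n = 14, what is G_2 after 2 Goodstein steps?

18

base 4: 14 = 3·4 + 2; at 5: 3·5 + 2 = 17; next = 16
base 5: 16 = 3·5 + 1; at 6: 3·6 + 1 = 19; next = 18
base 6: 18 = 3·6; at 7: 3·7 = 21; next = 20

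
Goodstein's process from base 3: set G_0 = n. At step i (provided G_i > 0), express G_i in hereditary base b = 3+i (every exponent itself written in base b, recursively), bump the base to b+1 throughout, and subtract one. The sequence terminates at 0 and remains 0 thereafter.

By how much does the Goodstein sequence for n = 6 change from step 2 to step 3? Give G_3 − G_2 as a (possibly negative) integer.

0

base 3: 6 = 2·3; at 4: 2·4 = 8; next = 7
base 4: 7 = 4 + 3; at 5: 5 + 3 = 8; next = 7
base 5: 7 = 5 + 2; at 6: 6 + 2 = 8; next = 7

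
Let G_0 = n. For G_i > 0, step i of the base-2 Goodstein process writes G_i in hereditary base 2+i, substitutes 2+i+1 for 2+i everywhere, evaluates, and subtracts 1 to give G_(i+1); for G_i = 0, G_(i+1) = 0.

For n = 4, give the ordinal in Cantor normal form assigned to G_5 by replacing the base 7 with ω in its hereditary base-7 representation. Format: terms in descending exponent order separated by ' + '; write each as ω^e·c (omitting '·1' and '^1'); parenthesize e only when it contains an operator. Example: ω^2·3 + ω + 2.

(0) 4|_2 = 2^2 ↦ 3^3|_3 = 27 ⇒ 26
(1) 26|_3 = 2·3^2 + 2·3 + 2 ↦ 2·4^2 + 2·4 + 2|_4 = 42 ⇒ 41
(2) 41|_4 = 2·4^2 + 2·4 + 1 ↦ 2·5^2 + 2·5 + 1|_5 = 61 ⇒ 60
(3) 60|_5 = 2·5^2 + 2·5 ↦ 2·6^2 + 2·6|_6 = 84 ⇒ 83
(4) 83|_6 = 2·6^2 + 6 + 5 ↦ 2·7^2 + 7 + 5|_7 = 110 ⇒ 109

ω^2·2 + ω + 4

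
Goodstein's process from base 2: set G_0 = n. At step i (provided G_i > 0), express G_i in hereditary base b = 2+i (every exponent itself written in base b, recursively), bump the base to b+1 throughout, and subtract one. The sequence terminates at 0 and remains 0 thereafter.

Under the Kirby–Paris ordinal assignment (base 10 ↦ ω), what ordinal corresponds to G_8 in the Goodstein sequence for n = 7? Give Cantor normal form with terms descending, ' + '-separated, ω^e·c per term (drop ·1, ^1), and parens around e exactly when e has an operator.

ω^7·7 + ω^6·7 + ω^5·7 + ω^4·7 + ω^3·7 + ω^2·7 + ω·7 + 5

i=0: 7 = 2^2 + 2 + 1 (b=2); 2→3: 3^3 + 3 + 1 = 31; 31−1 = 30
i=1: 30 = 3^3 + 3 (b=3); 3→4: 4^4 + 4 = 260; 260−1 = 259
i=2: 259 = 4^4 + 3 (b=4); 4→5: 5^5 + 3 = 3128; 3128−1 = 3127
i=3: 3127 = 5^5 + 2 (b=5); 5→6: 6^6 + 2 = 46658; 46658−1 = 46657
i=4: 46657 = 6^6 + 1 (b=6); 6→7: 7^7 + 1 = 823544; 823544−1 = 823543
i=5: 823543 = 7^7 (b=7); 7→8: 8^8 = 16777216; 16777216−1 = 16777215
i=6: 16777215 = 7·8^7 + 7·8^6 + 7·8^5 + 7·8^4 + 7·8^3 + 7·8^2 + 7·8 + 7 (b=8); 8→9: 7·9^7 + 7·9^6 + 7·9^5 + 7·9^4 + 7·9^3 + 7·9^2 + 7·9 + 7 = 37665880; 37665880−1 = 37665879
i=7: 37665879 = 7·9^7 + 7·9^6 + 7·9^5 + 7·9^4 + 7·9^3 + 7·9^2 + 7·9 + 6 (b=9); 9→10: 7·10^7 + 7·10^6 + 7·10^5 + 7·10^4 + 7·10^3 + 7·10^2 + 7·10 + 6 = 77777776; 77777776−1 = 77777775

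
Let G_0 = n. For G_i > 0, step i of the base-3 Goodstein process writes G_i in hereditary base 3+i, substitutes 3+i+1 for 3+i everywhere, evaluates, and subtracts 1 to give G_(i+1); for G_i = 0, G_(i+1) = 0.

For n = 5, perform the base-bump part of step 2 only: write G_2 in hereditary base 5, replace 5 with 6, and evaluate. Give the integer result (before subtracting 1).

G_0 = 5. HB_3(5) = 3 + 2. Bump = 6. G_1 = 5.
G_1 = 5. HB_4(5) = 4 + 1. Bump = 6. G_2 = 5.

6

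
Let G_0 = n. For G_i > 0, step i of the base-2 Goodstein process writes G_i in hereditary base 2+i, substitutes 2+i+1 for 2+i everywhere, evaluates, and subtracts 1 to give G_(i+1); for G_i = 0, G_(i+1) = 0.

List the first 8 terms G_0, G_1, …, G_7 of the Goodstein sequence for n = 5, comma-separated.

5, 27, 255, 467, 775, 1197, 1751, 2454

G_0=5  [base 2] 2^2 + 1  →[2↦3]→  3^3 + 1 = 28  −1 ⇒ G_1=27
G_1=27  [base 3] 3^3  →[3↦4]→  4^4 = 256  −1 ⇒ G_2=255
G_2=255  [base 4] 3·4^3 + 3·4^2 + 3·4 + 3  →[4↦5]→  3·5^3 + 3·5^2 + 3·5 + 3 = 468  −1 ⇒ G_3=467
G_3=467  [base 5] 3·5^3 + 3·5^2 + 3·5 + 2  →[5↦6]→  3·6^3 + 3·6^2 + 3·6 + 2 = 776  −1 ⇒ G_4=775
G_4=775  [base 6] 3·6^3 + 3·6^2 + 3·6 + 1  →[6↦7]→  3·7^3 + 3·7^2 + 3·7 + 1 = 1198  −1 ⇒ G_5=1197
G_5=1197  [base 7] 3·7^3 + 3·7^2 + 3·7  →[7↦8]→  3·8^3 + 3·8^2 + 3·8 = 1752  −1 ⇒ G_6=1751
G_6=1751  [base 8] 3·8^3 + 3·8^2 + 2·8 + 7  →[8↦9]→  3·9^3 + 3·9^2 + 2·9 + 7 = 2455  −1 ⇒ G_7=2454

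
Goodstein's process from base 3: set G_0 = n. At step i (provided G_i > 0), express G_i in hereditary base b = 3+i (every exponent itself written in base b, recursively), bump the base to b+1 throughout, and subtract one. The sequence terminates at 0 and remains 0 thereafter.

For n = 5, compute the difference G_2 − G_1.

0

base 3: 5 = 3 + 2; at 4: 4 + 2 = 6; next = 5
base 4: 5 = 4 + 1; at 5: 5 + 1 = 6; next = 5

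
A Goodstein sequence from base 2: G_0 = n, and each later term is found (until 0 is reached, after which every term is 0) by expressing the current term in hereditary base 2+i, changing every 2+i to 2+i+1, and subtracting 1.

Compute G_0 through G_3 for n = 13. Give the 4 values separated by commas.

step 0: 13 = 2^(2 + 1) + 2^2 + 1; sub 3 for 2: 3^(3 + 1) + 3^3 + 1; = 109; G_1 = 109−1 = 108
step 1: 108 = 3^(3 + 1) + 3^3; sub 4 for 3: 4^(4 + 1) + 4^4; = 1280; G_2 = 1280−1 = 1279
step 2: 1279 = 4^(4 + 1) + 3·4^3 + 3·4^2 + 3·4 + 3; sub 5 for 4: 5^(5 + 1) + 3·5^3 + 3·5^2 + 3·5 + 3; = 16093; G_3 = 16093−1 = 16092

13, 108, 1279, 16092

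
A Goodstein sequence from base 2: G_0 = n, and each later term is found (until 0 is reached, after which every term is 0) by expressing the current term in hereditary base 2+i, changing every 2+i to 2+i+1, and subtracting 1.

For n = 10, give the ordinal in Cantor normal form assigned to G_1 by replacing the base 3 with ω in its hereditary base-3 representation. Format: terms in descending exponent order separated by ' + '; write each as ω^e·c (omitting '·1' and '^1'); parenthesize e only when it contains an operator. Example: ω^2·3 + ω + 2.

G_0=10  [base 2] 2^(2 + 1) + 2  →[2↦3]→  3^(3 + 1) + 3 = 84  −1 ⇒ G_1=83
G_1=83  [base 3] 3^(3 + 1) + 2  →[3↦4]→  4^(4 + 1) + 2 = 1026  −1 ⇒ G_2=1025

ω^(ω + 1) + 2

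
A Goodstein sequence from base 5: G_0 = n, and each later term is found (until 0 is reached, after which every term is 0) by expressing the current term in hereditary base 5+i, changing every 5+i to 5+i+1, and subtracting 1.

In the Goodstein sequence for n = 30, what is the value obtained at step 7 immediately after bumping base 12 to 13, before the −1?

[0] 30 ≡ 5^2 + 5 (base 5). Lift 6: 42. −1: 41.
[1] 41 ≡ 6^2 + 5 (base 6). Lift 7: 54. −1: 53.
[2] 53 ≡ 7^2 + 4 (base 7). Lift 8: 68. −1: 67.
[3] 67 ≡ 8^2 + 3 (base 8). Lift 9: 84. −1: 83.
[4] 83 ≡ 9^2 + 2 (base 9). Lift 10: 102. −1: 101.
[5] 101 ≡ 10^2 + 1 (base 10). Lift 11: 122. −1: 121.
[6] 121 ≡ 11^2 (base 11). Lift 12: 144. −1: 143.
[7] 143 ≡ 11·12 + 11 (base 12). Lift 13: 154. −1: 153.

154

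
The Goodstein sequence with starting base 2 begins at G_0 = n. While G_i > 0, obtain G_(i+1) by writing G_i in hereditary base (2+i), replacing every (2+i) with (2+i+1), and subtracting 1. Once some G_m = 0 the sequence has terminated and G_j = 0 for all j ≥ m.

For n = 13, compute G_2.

1279

(0) 13|_2 = 2^(2 + 1) + 2^2 + 1 ↦ 3^(3 + 1) + 3^3 + 1|_3 = 109 ⇒ 108
(1) 108|_3 = 3^(3 + 1) + 3^3 ↦ 4^(4 + 1) + 4^4|_4 = 1280 ⇒ 1279
(2) 1279|_4 = 4^(4 + 1) + 3·4^3 + 3·4^2 + 3·4 + 3 ↦ 5^(5 + 1) + 3·5^3 + 3·5^2 + 3·5 + 3|_5 = 16093 ⇒ 16092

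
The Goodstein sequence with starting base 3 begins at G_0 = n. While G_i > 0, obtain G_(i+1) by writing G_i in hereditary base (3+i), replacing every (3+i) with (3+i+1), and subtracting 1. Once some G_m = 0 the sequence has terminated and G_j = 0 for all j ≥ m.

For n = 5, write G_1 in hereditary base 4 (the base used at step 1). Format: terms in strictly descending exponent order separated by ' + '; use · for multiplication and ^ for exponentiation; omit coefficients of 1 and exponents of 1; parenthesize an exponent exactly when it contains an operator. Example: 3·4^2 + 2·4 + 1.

G_0=5  [base 3] 3 + 2  →[3↦4]→  4 + 2 = 6  −1 ⇒ G_1=5
G_1=5  [base 4] 4 + 1  →[4↦5]→  5 + 1 = 6  −1 ⇒ G_2=5

4 + 1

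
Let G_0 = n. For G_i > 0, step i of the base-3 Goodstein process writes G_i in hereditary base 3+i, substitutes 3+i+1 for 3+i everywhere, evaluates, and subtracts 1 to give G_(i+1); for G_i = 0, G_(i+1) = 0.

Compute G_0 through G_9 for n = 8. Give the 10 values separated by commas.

8, 9, 10, 11, 11, 11, 11, 11, 11, 11

i=0: 8 = 2·3 + 2 (b=3); 3→4: 2·4 + 2 = 10; 10−1 = 9
i=1: 9 = 2·4 + 1 (b=4); 4→5: 2·5 + 1 = 11; 11−1 = 10
i=2: 10 = 2·5 (b=5); 5→6: 2·6 = 12; 12−1 = 11
i=3: 11 = 6 + 5 (b=6); 6→7: 7 + 5 = 12; 12−1 = 11
i=4: 11 = 7 + 4 (b=7); 7→8: 8 + 4 = 12; 12−1 = 11
i=5: 11 = 8 + 3 (b=8); 8→9: 9 + 3 = 12; 12−1 = 11
i=6: 11 = 9 + 2 (b=9); 9→10: 10 + 2 = 12; 12−1 = 11
i=7: 11 = 10 + 1 (b=10); 10→11: 11 + 1 = 12; 12−1 = 11
i=8: 11 = 11 (b=11); 11→12: 12 = 12; 12−1 = 11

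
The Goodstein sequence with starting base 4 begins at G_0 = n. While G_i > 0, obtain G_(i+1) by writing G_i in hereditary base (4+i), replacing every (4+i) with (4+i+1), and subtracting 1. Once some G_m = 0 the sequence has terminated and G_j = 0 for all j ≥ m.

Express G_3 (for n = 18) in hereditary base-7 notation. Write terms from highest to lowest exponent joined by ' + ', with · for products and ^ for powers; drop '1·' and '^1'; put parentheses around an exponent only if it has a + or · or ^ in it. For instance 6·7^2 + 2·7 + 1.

6·7 + 6

i=0: 18 = 4^2 + 2 (b=4); 4→5: 5^2 + 2 = 27; 27−1 = 26
i=1: 26 = 5^2 + 1 (b=5); 5→6: 6^2 + 1 = 37; 37−1 = 36
i=2: 36 = 6^2 (b=6); 6→7: 7^2 = 49; 49−1 = 48
i=3: 48 = 6·7 + 6 (b=7); 7→8: 6·8 + 6 = 54; 54−1 = 53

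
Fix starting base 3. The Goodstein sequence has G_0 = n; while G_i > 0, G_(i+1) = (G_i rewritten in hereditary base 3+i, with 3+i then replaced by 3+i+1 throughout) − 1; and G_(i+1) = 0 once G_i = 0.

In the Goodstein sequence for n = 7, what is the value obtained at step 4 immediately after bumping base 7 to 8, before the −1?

10

7 —HB3→ 2·3 + 1 —bump→ 2·4 + 1 = 9 —(−1)→ 8
8 —HB4→ 2·4 —bump→ 2·5 = 10 —(−1)→ 9
9 —HB5→ 5 + 4 —bump→ 6 + 4 = 10 —(−1)→ 9
9 —HB6→ 6 + 3 —bump→ 7 + 3 = 10 —(−1)→ 9
9 —HB7→ 7 + 2 —bump→ 8 + 2 = 10 —(−1)→ 9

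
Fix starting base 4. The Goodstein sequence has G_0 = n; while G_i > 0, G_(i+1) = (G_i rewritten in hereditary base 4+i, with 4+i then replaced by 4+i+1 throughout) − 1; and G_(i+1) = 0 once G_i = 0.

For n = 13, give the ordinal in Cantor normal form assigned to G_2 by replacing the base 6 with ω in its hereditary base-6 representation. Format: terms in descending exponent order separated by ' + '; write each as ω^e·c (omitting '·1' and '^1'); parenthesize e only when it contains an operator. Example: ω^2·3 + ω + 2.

ω·2 + 5

[0] 13 ≡ 3·4 + 1 (base 4). Lift 5: 16. −1: 15.
[1] 15 ≡ 3·5 (base 5). Lift 6: 18. −1: 17.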